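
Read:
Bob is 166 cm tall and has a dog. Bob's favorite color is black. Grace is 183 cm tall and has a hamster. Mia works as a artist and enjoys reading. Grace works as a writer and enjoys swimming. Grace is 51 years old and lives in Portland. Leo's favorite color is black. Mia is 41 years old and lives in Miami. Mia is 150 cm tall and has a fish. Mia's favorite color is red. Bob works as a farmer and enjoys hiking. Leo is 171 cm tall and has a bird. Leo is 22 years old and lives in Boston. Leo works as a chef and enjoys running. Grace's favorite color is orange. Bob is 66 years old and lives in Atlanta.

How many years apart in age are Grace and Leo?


51 vs 22, diff = 29

29


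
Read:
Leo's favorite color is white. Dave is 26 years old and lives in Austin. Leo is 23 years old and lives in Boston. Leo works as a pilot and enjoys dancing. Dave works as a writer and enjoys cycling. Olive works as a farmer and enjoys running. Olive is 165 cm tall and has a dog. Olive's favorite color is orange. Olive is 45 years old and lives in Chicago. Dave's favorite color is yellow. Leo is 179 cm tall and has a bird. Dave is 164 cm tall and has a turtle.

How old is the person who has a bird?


Person with bird is Leo, age 23

23


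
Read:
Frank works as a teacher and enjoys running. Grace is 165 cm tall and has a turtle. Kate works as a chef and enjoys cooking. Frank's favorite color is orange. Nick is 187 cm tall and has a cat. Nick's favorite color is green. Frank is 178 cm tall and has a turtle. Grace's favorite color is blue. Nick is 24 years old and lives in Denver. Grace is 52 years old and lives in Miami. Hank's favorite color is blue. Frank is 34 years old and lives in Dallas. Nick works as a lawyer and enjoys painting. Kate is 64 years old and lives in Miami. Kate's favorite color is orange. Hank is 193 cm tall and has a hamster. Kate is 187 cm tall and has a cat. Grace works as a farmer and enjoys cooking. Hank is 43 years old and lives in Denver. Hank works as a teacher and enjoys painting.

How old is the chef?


The chef is Kate, age 64

64


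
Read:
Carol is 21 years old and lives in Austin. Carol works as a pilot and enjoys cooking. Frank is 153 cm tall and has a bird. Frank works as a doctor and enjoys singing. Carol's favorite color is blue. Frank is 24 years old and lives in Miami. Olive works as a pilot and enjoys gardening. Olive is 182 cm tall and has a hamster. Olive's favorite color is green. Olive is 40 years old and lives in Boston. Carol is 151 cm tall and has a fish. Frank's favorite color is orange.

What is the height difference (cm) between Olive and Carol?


|182 - 151| = 31

31


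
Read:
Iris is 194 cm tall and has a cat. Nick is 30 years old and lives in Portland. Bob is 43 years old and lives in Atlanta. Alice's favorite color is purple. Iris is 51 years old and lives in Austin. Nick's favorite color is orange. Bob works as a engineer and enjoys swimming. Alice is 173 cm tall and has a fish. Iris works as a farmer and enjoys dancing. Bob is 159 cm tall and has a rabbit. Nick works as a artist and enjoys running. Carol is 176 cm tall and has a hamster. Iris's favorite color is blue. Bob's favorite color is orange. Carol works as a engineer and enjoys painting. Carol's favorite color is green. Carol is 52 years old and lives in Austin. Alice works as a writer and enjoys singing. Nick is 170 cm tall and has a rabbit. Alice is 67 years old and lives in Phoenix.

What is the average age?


Sum=243, n=5, avg=48.6

48.6


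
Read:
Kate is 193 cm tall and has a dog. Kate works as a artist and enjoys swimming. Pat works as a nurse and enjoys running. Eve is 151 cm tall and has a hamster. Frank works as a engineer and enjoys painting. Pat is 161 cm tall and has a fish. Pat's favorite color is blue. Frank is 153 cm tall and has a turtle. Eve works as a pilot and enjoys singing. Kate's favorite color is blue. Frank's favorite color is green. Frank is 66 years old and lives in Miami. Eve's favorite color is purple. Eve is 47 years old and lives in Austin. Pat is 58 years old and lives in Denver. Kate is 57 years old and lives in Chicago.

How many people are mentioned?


People: Kate, Pat, Eve, Frank. Count = 4

4


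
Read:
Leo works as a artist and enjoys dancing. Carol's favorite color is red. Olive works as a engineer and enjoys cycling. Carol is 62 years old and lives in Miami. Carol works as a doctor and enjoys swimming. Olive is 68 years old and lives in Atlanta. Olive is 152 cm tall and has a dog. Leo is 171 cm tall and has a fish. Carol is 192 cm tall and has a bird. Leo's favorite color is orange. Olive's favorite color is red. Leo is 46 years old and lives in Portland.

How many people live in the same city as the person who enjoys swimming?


Person with hobby swimming is Carol, city Miami. Count = 1

1


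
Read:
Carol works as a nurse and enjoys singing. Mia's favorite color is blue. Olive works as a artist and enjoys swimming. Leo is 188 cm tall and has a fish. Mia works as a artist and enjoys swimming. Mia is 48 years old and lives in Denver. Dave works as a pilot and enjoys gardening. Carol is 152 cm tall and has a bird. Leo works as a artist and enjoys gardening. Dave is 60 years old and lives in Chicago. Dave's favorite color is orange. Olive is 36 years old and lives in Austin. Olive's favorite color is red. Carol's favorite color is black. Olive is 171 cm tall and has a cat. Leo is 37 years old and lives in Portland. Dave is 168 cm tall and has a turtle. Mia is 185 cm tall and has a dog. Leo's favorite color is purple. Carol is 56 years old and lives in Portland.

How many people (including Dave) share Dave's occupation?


Dave is a pilot. Count = 1

1


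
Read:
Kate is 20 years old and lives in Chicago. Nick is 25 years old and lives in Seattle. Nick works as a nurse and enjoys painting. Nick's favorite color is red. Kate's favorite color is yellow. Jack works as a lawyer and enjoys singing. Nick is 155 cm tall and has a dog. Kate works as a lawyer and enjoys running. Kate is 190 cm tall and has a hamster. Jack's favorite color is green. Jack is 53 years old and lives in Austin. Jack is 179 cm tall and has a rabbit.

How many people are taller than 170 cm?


Taller than 170: 2

2


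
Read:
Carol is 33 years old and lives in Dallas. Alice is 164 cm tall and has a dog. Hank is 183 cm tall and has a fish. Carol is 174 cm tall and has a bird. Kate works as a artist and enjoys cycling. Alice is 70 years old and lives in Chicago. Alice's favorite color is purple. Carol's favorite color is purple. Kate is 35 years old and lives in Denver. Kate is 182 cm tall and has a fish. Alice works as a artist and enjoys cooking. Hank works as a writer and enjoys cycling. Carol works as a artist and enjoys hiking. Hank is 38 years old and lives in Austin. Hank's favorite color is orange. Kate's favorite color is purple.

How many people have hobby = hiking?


Count: 1

1


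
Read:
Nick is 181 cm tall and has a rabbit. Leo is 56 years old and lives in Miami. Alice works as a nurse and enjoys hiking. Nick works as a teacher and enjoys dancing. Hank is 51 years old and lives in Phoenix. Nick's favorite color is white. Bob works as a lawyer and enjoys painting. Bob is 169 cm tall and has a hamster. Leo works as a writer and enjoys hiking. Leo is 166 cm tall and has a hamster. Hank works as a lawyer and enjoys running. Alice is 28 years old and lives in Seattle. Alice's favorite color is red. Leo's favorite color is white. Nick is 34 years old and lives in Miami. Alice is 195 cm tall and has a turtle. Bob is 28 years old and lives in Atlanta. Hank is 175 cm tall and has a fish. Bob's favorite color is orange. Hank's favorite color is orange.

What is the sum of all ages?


56+28+51+34+28 = 197

197


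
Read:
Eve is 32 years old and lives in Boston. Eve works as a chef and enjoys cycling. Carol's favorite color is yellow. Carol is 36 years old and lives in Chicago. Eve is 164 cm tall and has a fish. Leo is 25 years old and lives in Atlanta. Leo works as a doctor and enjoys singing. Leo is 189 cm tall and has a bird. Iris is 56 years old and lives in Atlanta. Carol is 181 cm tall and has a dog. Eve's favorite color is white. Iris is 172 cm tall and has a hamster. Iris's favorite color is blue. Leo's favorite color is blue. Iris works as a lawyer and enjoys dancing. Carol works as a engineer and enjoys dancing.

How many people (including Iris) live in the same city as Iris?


Iris lives in Atlanta. Count = 2

2


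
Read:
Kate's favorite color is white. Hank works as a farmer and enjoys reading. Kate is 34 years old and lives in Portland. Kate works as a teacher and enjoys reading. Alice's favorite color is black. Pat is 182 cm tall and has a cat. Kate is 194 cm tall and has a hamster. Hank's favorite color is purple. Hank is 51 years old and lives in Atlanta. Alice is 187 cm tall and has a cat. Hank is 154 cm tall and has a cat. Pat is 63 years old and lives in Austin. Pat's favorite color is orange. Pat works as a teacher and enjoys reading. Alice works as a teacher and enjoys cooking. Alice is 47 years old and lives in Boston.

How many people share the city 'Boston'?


Count: 1

1


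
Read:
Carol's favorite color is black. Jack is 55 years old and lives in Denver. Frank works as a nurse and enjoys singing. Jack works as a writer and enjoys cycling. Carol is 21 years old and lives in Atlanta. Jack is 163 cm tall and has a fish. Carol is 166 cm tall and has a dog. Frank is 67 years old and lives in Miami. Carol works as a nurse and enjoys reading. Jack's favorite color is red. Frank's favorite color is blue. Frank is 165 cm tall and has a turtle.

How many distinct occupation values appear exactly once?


Unique occupation values: 1

1


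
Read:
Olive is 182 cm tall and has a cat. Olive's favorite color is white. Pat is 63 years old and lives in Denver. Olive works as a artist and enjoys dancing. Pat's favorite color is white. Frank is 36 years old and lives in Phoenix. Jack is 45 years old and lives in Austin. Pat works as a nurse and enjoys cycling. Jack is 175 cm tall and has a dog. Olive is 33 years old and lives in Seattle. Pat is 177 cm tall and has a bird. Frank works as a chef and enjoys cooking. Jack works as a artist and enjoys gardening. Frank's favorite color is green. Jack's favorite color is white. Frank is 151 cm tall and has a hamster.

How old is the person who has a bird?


Person with bird is Pat, age 63

63


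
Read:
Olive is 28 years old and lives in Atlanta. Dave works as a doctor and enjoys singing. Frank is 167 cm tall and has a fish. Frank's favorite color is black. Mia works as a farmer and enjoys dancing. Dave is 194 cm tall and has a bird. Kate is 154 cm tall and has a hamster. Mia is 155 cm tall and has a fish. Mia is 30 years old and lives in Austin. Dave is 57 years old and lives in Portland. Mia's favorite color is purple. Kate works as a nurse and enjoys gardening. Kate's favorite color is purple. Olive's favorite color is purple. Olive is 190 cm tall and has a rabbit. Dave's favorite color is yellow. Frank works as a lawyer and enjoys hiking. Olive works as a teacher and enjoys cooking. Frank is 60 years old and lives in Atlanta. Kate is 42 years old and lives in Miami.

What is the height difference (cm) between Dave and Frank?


|194 - 167| = 27

27


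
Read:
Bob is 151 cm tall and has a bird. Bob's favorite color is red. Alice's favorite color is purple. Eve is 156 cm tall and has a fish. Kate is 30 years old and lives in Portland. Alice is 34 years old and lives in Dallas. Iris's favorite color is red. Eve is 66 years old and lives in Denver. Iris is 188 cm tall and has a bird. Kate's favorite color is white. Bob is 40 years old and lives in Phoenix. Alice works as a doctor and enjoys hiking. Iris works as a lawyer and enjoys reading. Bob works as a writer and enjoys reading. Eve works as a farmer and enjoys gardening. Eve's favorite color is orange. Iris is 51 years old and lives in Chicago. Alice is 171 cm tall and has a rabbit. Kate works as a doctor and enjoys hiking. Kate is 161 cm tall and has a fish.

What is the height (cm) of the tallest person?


Tallest: Iris at 188 cm

188


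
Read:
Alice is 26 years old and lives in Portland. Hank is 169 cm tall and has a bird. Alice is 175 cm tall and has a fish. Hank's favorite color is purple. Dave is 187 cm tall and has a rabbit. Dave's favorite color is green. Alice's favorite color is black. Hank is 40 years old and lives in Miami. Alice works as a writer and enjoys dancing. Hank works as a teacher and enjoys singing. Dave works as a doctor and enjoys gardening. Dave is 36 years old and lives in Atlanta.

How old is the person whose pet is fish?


Person with pet=fish is Alice, age 26

26


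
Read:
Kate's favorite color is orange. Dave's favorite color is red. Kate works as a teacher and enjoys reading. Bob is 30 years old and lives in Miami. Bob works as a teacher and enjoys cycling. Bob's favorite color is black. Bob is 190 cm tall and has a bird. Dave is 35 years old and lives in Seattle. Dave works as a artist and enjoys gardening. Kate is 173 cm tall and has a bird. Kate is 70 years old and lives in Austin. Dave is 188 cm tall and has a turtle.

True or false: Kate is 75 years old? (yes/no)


Kate is actually 70. no

no


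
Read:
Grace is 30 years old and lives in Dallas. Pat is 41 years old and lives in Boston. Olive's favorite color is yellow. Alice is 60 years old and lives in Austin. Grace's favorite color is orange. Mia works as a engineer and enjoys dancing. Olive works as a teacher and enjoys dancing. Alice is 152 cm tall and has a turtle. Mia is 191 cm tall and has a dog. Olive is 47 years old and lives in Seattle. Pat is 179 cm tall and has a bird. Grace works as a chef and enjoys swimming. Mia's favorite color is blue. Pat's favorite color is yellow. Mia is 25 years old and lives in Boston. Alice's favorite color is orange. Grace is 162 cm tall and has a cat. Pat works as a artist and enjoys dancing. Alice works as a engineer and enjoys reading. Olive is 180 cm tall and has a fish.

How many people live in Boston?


Count in Boston: 2

2


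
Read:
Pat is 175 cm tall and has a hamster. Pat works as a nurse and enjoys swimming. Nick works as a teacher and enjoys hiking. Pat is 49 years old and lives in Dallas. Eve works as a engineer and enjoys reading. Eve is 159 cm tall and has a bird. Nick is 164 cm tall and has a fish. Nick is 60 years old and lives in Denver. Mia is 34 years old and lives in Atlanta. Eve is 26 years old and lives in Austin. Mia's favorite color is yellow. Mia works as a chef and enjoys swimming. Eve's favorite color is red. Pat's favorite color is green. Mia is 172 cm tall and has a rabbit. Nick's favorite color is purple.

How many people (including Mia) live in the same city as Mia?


Mia lives in Atlanta. Count = 1

1


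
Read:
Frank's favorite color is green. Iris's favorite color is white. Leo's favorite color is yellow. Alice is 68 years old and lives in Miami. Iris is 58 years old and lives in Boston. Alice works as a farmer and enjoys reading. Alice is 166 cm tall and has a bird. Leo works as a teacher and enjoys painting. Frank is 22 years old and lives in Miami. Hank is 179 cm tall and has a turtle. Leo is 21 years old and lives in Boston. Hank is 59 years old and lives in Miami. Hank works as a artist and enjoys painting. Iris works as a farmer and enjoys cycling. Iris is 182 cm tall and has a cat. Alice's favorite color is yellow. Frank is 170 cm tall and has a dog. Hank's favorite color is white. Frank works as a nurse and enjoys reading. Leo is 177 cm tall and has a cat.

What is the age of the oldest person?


Oldest: Alice at 68

68


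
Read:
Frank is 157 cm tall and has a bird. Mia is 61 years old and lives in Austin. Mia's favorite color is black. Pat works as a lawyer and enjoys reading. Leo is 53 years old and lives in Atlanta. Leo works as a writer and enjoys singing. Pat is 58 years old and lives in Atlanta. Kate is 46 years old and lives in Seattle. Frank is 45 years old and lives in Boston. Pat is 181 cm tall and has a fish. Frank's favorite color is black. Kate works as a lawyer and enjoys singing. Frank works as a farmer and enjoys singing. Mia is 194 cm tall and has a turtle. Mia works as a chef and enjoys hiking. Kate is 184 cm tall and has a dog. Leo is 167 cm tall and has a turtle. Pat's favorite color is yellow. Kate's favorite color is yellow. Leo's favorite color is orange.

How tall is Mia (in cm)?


Mia is 194 cm tall

194


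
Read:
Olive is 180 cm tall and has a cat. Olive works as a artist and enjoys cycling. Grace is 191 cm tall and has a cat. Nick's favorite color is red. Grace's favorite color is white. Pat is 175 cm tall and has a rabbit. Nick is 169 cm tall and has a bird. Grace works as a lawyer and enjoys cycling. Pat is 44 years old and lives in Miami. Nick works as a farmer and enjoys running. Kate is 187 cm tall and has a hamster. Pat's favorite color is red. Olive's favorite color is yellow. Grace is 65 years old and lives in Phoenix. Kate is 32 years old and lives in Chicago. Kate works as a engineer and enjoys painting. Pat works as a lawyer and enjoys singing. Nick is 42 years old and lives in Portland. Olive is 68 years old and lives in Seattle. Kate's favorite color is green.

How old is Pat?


Pat is 44 years old

44


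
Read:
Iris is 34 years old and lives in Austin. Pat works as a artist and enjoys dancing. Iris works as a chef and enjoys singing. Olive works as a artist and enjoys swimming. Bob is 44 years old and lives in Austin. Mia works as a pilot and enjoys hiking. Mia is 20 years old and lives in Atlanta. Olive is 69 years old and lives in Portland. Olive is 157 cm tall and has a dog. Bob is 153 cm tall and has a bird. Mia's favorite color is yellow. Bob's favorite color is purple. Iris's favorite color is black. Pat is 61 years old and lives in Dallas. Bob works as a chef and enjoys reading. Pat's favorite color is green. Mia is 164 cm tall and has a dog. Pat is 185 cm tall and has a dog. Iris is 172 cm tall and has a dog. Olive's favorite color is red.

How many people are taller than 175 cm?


Taller than 175: 1

1


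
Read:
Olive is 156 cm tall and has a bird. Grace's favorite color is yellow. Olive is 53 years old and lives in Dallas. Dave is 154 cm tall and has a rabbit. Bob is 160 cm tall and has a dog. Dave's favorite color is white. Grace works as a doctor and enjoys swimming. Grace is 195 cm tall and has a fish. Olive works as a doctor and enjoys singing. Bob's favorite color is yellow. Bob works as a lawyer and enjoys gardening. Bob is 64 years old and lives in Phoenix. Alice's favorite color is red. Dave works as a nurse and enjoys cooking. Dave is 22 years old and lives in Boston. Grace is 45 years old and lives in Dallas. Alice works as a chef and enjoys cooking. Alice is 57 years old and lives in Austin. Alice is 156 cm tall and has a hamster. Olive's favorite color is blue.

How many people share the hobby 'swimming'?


Count: 1

1


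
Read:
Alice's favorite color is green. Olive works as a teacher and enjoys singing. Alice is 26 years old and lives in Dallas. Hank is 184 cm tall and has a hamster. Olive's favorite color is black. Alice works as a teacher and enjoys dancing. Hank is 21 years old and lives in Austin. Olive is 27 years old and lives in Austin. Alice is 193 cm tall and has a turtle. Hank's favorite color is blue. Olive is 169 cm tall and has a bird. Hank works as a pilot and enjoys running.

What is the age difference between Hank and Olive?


|21 - 27| = 6

6


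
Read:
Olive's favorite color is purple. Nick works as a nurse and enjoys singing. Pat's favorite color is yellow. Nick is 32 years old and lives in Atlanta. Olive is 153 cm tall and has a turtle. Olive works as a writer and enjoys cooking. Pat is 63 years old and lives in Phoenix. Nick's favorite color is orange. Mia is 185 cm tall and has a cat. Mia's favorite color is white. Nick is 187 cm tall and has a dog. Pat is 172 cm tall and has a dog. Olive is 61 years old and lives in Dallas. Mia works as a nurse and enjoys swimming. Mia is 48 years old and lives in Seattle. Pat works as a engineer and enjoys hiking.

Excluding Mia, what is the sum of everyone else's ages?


Sum (excluding Mia): 156

156


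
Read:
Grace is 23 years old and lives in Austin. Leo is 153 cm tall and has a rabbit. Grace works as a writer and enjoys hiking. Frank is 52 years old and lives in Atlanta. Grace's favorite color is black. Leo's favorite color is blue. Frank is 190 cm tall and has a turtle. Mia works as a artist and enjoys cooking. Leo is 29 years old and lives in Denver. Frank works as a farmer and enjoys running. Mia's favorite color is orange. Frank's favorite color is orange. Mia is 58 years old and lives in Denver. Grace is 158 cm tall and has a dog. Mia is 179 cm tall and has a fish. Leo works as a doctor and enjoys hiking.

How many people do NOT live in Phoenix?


Not in Phoenix: 4

4


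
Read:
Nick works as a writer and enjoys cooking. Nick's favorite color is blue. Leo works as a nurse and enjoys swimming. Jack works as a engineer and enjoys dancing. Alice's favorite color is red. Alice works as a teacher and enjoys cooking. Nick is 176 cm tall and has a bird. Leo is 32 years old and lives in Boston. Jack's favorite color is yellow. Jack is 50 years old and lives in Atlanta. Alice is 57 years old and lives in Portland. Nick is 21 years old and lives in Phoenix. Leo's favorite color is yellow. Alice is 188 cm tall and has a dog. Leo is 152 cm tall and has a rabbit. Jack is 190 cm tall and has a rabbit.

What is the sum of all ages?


32+57+50+21 = 160

160


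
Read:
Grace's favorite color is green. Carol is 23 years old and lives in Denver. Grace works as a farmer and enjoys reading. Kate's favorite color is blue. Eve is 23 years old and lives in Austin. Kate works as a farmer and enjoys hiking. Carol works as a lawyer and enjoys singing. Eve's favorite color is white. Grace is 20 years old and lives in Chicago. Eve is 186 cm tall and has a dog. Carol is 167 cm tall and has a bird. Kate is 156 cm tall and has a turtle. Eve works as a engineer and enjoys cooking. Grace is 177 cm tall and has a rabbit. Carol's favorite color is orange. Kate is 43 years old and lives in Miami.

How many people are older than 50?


Filter: 0

0


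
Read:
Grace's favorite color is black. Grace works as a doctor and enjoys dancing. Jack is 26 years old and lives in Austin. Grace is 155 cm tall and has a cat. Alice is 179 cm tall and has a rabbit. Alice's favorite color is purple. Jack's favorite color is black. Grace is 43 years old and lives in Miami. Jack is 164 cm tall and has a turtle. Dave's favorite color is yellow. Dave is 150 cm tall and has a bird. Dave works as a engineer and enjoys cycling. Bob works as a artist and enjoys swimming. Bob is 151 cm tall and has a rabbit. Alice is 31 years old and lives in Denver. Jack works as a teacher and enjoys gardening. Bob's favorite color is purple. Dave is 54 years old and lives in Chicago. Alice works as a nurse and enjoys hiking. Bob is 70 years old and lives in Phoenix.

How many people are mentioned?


People: Jack, Bob, Grace, Dave, Alice. Count = 5

5


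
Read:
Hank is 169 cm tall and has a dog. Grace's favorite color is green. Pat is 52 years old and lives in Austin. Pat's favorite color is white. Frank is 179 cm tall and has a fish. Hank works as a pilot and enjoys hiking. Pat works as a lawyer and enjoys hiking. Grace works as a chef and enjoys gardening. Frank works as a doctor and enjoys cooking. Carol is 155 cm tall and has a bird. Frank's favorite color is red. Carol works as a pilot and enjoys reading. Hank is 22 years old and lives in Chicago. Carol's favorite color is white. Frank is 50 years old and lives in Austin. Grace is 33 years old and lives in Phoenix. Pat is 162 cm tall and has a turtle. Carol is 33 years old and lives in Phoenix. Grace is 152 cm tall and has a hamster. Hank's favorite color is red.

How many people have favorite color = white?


Count: 2

2


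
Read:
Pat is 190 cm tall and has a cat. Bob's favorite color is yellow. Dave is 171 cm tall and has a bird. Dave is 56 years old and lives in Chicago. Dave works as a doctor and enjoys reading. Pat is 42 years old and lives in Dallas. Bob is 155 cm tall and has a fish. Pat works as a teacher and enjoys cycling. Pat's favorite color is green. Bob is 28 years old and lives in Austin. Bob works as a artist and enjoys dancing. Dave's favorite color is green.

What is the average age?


Sum=126, n=3, avg=42

42


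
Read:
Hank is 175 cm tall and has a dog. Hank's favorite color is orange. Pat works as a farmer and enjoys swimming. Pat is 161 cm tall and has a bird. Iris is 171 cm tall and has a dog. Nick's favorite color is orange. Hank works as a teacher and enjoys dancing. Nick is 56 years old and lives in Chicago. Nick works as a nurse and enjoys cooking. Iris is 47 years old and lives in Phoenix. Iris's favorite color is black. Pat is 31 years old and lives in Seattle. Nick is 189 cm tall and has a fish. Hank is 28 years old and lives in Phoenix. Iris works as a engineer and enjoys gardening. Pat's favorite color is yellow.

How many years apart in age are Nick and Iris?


56 vs 47, diff = 9

9


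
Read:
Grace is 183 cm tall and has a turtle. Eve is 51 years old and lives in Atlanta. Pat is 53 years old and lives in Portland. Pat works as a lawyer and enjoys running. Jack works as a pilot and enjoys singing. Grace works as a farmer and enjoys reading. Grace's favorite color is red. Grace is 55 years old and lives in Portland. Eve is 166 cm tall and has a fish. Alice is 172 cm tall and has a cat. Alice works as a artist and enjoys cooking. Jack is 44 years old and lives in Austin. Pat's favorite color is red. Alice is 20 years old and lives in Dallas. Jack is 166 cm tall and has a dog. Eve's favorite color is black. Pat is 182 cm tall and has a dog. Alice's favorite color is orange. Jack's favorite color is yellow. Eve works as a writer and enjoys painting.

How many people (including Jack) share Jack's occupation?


Jack is a pilot. Count = 1

1


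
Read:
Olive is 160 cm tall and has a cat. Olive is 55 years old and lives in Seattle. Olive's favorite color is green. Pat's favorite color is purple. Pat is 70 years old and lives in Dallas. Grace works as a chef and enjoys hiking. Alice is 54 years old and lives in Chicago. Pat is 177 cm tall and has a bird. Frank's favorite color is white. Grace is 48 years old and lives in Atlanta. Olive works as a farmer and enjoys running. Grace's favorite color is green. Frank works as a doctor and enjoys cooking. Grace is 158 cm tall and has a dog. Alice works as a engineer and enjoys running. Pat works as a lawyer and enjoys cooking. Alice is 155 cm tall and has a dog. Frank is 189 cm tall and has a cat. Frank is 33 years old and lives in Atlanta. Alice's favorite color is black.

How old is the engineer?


The engineer is Alice, age 54

54


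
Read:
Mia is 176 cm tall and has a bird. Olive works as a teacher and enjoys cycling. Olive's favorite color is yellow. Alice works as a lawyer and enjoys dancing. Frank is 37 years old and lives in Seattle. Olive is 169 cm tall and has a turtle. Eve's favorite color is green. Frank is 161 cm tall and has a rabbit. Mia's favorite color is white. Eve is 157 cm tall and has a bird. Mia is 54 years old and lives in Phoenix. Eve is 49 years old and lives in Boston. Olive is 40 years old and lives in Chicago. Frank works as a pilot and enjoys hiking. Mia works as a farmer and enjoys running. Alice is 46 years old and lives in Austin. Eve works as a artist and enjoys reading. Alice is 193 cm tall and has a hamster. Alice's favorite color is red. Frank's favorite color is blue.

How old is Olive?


Olive is 40 years old

40


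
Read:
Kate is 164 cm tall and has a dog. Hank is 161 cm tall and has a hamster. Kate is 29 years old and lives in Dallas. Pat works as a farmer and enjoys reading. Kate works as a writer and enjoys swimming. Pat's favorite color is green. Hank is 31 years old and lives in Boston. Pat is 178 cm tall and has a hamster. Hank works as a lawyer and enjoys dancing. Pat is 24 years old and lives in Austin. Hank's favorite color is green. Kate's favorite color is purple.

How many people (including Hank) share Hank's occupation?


Hank is a lawyer. Count = 1

1


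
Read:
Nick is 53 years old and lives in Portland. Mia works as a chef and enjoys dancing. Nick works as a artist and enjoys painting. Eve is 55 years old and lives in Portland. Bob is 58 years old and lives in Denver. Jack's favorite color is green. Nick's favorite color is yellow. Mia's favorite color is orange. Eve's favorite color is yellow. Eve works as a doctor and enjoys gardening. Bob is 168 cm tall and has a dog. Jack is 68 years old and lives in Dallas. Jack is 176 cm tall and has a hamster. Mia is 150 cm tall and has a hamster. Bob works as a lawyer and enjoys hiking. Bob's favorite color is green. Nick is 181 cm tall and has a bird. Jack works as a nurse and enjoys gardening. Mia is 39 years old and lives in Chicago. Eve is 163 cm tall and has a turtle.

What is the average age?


Sum=273, n=5, avg=54.6

54.6


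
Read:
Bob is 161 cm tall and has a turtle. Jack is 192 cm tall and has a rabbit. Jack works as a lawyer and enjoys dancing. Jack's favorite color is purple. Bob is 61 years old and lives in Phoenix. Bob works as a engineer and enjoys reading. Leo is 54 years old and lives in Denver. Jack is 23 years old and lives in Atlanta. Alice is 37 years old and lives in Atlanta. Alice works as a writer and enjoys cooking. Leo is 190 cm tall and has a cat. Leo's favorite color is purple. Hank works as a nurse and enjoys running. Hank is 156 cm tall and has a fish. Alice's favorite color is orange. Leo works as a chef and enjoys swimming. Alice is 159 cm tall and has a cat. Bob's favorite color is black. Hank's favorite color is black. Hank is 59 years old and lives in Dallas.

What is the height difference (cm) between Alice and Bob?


|159 - 161| = 2

2


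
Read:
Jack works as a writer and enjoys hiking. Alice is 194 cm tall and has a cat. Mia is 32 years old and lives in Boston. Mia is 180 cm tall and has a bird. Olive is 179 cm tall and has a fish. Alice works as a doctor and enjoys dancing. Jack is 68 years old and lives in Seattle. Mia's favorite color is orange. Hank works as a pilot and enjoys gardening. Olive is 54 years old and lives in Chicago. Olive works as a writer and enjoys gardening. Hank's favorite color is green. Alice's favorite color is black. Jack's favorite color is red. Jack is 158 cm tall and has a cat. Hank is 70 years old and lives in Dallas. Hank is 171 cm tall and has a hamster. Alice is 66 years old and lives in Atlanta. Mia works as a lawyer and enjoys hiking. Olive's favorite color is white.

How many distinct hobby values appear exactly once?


Unique hobby values: 1

1


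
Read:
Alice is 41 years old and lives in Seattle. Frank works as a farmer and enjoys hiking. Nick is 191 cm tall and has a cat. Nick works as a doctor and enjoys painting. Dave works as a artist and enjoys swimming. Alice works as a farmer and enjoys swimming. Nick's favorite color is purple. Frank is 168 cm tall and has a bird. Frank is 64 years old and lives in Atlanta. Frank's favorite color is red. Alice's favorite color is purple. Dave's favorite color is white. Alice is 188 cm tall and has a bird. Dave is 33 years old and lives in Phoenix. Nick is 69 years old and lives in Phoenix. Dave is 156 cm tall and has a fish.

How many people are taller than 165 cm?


Taller than 165: 3

3


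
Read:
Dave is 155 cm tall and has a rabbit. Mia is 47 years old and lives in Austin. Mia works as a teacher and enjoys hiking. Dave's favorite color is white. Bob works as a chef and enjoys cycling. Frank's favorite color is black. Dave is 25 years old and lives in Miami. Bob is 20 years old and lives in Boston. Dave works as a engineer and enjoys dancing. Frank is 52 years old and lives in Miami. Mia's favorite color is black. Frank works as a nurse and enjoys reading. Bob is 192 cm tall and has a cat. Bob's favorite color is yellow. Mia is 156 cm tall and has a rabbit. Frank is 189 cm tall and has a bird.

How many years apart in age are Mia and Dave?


47 vs 25, diff = 22

22


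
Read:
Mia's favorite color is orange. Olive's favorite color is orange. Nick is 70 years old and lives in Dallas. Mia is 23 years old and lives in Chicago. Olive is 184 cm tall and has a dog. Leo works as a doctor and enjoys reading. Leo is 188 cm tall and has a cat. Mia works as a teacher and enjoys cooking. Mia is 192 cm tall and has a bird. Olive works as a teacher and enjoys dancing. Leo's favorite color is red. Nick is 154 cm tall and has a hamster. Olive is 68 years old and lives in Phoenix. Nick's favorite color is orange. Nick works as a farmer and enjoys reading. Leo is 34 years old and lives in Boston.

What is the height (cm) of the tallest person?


Tallest: Mia at 192 cm

192


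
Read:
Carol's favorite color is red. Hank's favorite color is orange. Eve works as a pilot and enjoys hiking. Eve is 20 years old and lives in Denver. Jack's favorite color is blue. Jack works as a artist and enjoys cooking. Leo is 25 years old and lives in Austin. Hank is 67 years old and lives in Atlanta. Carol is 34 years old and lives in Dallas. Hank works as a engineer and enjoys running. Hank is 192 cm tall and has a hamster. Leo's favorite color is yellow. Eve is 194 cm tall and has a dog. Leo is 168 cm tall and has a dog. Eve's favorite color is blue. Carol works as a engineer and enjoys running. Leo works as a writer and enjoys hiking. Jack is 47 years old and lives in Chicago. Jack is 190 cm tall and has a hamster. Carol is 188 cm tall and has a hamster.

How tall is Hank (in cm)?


Hank is 192 cm tall

192


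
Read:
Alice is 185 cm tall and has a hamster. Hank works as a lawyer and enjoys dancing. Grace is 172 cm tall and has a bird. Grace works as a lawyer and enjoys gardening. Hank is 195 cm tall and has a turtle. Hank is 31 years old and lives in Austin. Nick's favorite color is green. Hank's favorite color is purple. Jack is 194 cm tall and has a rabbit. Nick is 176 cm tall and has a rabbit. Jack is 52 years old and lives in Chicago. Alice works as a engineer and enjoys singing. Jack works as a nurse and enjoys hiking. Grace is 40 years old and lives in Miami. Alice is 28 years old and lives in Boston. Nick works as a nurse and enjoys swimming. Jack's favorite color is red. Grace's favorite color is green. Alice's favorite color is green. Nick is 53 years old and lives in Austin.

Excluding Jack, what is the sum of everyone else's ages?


Sum (excluding Jack): 152

152


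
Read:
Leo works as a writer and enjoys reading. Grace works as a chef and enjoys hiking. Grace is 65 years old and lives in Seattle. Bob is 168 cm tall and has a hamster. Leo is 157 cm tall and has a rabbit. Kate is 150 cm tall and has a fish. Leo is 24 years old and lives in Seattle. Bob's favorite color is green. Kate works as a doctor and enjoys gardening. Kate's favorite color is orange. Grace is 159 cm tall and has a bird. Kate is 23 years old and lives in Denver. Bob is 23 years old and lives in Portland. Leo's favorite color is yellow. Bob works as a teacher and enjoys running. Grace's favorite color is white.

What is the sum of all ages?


65+23+23+24 = 135

135


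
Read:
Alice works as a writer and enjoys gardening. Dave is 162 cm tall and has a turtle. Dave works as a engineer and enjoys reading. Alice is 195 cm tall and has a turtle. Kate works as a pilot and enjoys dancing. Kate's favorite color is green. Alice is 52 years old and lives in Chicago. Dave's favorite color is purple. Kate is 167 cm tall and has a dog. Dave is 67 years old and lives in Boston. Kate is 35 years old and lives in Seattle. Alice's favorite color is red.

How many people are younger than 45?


Filter: 1

1


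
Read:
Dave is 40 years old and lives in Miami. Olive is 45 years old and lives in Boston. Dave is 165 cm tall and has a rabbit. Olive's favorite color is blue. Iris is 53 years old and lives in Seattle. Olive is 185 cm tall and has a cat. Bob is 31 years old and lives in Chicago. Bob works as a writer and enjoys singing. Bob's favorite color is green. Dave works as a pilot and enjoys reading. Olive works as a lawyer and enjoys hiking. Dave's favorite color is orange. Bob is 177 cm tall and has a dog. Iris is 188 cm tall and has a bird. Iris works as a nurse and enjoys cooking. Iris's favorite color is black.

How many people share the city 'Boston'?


Count: 1

1


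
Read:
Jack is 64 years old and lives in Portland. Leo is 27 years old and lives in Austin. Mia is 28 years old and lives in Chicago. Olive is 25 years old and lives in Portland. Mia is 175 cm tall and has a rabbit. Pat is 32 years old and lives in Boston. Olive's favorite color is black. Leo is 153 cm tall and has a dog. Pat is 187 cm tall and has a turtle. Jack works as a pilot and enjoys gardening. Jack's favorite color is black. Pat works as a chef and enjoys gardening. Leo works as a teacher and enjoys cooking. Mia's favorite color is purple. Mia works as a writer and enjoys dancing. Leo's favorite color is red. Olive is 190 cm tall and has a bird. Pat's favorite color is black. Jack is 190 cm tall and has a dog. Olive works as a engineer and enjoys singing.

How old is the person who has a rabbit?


Person with rabbit is Mia, age 28

28


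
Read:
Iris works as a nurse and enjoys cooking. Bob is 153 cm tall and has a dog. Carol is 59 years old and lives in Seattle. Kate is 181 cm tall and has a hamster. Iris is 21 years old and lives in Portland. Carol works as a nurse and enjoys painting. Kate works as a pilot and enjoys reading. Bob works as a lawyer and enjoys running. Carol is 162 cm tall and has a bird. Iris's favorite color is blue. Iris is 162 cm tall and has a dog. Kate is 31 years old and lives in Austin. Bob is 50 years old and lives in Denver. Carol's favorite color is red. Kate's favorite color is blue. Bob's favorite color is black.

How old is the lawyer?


The lawyer is Bob, age 50

50


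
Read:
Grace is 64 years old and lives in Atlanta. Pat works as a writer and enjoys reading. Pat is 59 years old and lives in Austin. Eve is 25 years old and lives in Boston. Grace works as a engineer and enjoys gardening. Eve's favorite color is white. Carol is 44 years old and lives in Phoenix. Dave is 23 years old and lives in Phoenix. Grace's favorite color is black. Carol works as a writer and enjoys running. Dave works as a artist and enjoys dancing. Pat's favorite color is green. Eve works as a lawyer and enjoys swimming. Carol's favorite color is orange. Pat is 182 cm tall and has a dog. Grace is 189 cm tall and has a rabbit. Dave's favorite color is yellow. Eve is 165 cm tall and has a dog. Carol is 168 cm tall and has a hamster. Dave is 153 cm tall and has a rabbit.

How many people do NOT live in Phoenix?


Not in Phoenix: 3

3


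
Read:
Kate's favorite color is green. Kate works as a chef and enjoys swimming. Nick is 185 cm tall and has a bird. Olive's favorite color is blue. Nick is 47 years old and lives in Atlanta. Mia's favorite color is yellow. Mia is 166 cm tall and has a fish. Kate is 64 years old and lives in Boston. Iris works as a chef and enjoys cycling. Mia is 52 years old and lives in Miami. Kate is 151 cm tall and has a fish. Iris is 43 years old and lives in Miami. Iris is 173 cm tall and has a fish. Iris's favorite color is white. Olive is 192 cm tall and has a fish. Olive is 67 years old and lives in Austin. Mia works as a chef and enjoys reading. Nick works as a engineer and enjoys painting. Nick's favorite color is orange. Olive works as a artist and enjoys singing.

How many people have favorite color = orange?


Count: 1

1


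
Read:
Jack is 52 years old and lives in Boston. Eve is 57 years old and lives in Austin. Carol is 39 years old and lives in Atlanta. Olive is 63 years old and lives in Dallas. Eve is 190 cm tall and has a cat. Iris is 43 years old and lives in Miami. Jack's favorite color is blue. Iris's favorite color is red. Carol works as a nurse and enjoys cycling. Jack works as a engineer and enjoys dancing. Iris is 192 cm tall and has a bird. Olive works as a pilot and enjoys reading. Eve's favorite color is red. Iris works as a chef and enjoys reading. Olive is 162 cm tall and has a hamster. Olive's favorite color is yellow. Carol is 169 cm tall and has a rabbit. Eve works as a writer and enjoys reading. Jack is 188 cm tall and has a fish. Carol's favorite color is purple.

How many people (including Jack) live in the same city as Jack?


Jack lives in Boston. Count = 1

1
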